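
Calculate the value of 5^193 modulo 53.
Using Fermat: 5^{52} ≡ 1 (mod 53). 193 ≡ 37 (mod 52). So 5^{193} ≡ 5^{37} ≡ 33 (mod 53)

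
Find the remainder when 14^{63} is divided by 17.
By Fermat: 14^{16} ≡ 1 (mod 17). 63 = 3×16 + 15. So 14^{63} ≡ 14^{15} ≡ 11 (mod 17)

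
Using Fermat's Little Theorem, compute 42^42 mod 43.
By Fermat's Little Theorem, 42^{42} ≡ 1 (mod 43) since 43 is prime and gcd(42, 43) = 1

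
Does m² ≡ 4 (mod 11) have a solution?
By Euler's criterion: 4^{5} ≡ 1 (mod 11). Since this equals 1, 4 is a QR.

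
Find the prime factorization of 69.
3 × 23

Divide by primes starting from smallest:
69 ÷ 3 = 23
23 ÷ 23 = 1

69 = 3 × 23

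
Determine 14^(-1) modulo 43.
14^(-1) ≡ 40 (mod 43). Verification: 14 × 40 = 560 ≡ 1 (mod 43)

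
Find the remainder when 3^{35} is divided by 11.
By Fermat: 3^{10} ≡ 1 (mod 11). 35 = 3×10 + 5. So 3^{35} ≡ 3^{5} ≡ 1 (mod 11)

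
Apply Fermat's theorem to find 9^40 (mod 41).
By Fermat's Little Theorem, 9^{40} ≡ 1 (mod 41) since 41 is prime and gcd(9, 41) = 1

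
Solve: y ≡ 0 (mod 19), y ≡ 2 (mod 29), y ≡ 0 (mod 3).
M = 19 × 29 × 3 = 1653. M₁ = 87, y₁ ≡ 7 (mod 19). M₂ = 57, y₂ ≡ 28 (mod 29). M₃ = 551, y₃ ≡ 2 (mod 3). y = 0×87×7 + 2×57×28 + 0×551×2 ≡ 1539 (mod 1653)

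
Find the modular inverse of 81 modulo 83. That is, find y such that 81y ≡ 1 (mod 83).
41

Using Extended Euclidean Algorithm:
gcd(81, 83) = 1
Bezout coefficients: 81 × 41 + 83 × -40 = 1
So 81 × 41 ≡ 1 (mod 83)
The inverse is 41 mod 83 = 41
Verification: 81 × 41 = 3321 = 40 × 83 + 1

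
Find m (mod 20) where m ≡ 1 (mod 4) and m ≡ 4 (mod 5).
M = 4 × 5 = 20. M₁ = 5, y₁ ≡ 1 (mod 4). M₂ = 4, y₂ ≡ 4 (mod 5). m = 1×5×1 + 4×4×4 ≡ 9 (mod 20)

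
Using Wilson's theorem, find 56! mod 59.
(58)! = (56)! × (57) × (58) ≡ -1 (mod 59). So (56)! ≡ -1 × [(58)(57)]^(-1) ≡ 29 (mod 59)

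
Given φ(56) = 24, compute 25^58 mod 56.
By Euler: 25^{24} ≡ 1 (mod 56) since gcd(25, 56) = 1. 58 = 2×24 + 10. So 25^{58} ≡ 25^{10} ≡ 25 (mod 56)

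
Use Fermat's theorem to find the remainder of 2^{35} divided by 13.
7

By Fermat's Little Theorem, a^(p-1) ≡ 1 (mod p) for prime p and gcd(a, p) = 1
Here p = 13, so 2^12 ≡ 1 (mod 13)
We can reduce the exponent: 35 mod 12 = 11
So 2^35 ≡ 2^11 (mod 13)
Computing: 2^11 mod 13 = 7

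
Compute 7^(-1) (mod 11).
7^(-1) ≡ 8 (mod 11). Verification: 7 × 8 = 56 ≡ 1 (mod 11)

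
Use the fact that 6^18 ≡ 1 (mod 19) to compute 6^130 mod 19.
By Fermat: 6^{18} ≡ 1 (mod 19). 130 = 7×18 + 4. So 6^{130} ≡ 6^{4} ≡ 4 (mod 19)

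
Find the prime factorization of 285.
3 × 5 × 19

Divide by primes starting from smallest:
285 ÷ 3 = 95
95 ÷ 5 = 19
19 ÷ 19 = 1

285 = 3 × 5 × 19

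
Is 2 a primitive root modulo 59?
Yes

To verify, check if 2^(58/q) ≢ 1 (mod 59) for each prime divisor q of 58
Divisors of 58 = 58: [1, 2, 29, 58]
  2^(58/2) = 2^29 ≡ 58 (mod 59)
  2^(58/29) = 2^2 ≡ 4 (mod 59)
Conclusion: 2 is a primitive root modulo 59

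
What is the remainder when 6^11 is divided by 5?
Using Fermat: 6^{4} ≡ 1 (mod 5). 11 ≡ 3 (mod 4). So 6^{11} ≡ 6^{3} ≡ 1 (mod 5)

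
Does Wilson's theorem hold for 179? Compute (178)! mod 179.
(178)! mod 179 = 178. Since this equals -1 (mod 179), Wilson confirms 179 is prime.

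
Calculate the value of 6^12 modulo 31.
Using repeated squaring. 12 = 8 + 4 (binary 1100). Repeated squaring mod 31: 6^1 ≡ 6; 6^2 ≡ 6² = 36 ≡ 5; 6^4 ≡ 5² = 25 ≡ 25; 6^8 ≡ 25² = 625 ≡ 5. Multiply: 6^12 = 6^8 × 6^4 ≡ 5 × 25 (mod 31): 5 × 25 = 125 ≡ 1. So 6^12 ≡ 1 (mod 31).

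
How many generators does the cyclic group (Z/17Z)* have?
8

The number of primitive roots modulo p is φ(p-1) = φ(16)
φ(16) = 8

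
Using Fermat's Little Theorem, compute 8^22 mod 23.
By Fermat's Little Theorem, 8^{22} ≡ 1 (mod 23) since 23 is prime and gcd(8, 23) = 1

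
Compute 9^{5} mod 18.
9

Using successive squaring:
Binary expansion of 5: 101
Powers of 9 mod 18 (each is the square of the previous):
  9^1 ≡ 9 (mod 18)
  9^2 ≡ 9² = 81 ≡ 9 (mod 18)
  9^4 ≡ 9² = 81 ≡ 9 (mod 18)
5 = 4 + 1, so 9^5 = 9^4 × 9^1 ≡ 9 × 9 (mod 18)
Multiplying step by step:
  9 × 9 = 81 ≡ 9 (mod 18)
Result: 9^5 ≡ 9 (mod 18)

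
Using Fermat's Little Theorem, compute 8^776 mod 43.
By Fermat: 8^{42} ≡ 1 (mod 43). 776 ≡ 20 (mod 42). So 8^{776} ≡ 8^{20} ≡ 16 (mod 43)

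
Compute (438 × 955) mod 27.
6

(438 × 955) = 418290
418290 mod 27 = 6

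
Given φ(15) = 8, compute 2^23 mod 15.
By Euler: 2^{8} ≡ 1 (mod 15) since gcd(2, 15) = 1. 23 = 2×8 + 7. So 2^{23} ≡ 2^{7} ≡ 8 (mod 15)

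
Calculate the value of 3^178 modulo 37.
Using Fermat: 3^{36} ≡ 1 (mod 37). 178 ≡ 34 (mod 36). So 3^{178} ≡ 3^{34} ≡ 33 (mod 37)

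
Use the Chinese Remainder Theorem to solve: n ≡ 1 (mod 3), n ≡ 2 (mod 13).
M = 3 × 13 = 39. M₁ = 13, y₁ ≡ 1 (mod 3). M₂ = 3, y₂ ≡ 9 (mod 13). n = 1×13×1 + 2×3×9 ≡ 28 (mod 39)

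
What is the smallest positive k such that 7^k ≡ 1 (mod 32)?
Powers of 7 mod 32: 7^1≡7, 7^2≡17, 7^3≡23, 7^4≡1. Order = 4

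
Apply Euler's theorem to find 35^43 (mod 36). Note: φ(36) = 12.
By Euler: 35^{12} ≡ 1 (mod 36) since gcd(35, 36) = 1. 43 = 3×12 + 7. So 35^{43} ≡ 35^{7} ≡ 35 (mod 36)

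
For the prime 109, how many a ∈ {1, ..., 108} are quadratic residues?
For prime 109, there are (p-1)/2 = (109-1)/2 = 54 quadratic residues (excluding 0).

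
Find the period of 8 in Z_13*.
Powers of 8 mod 13: 8^1≡8, 8^2≡12, 8^3≡5, 8^4≡1. Order = 4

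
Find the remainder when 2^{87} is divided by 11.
By Fermat: 2^{10} ≡ 1 (mod 11). 87 = 8×10 + 7. So 2^{87} ≡ 2^{7} ≡ 7 (mod 11)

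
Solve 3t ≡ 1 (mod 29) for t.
10

Using Extended Euclidean Algorithm:
gcd(3, 29) = 1
Bezout coefficients: 3 × 10 + 29 × -1 = 1
So 3 × 10 ≡ 1 (mod 29)
The inverse is 10 mod 29 = 10
Verification: 3 × 10 = 30 = 1 × 29 + 1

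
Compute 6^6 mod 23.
6 = 4 + 2 (binary 110). Repeated squaring mod 23: 6^1 ≡ 6; 6^2 ≡ 6² = 36 ≡ 13; 6^4 ≡ 13² = 169 ≡ 8. Multiply: 6^6 = 6^4 × 6^2 ≡ 8 × 13 (mod 23): 8 × 13 = 104 ≡ 12. So 6^6 ≡ 12 (mod 23).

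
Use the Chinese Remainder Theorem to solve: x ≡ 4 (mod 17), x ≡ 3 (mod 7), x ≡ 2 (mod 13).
990

Using the Chinese Remainder Theorem:
M = product of moduli = 1547
For equation 1: M_1 = 91, 91 ≡ 6 (mod 17), inverse of 91 mod 17 is 3 (check: 6 × 3 = 18 ≡ 1 (mod 17))
For equation 2: M_2 = 221, 221 ≡ 4 (mod 7), inverse of 221 mod 7 is 2 (check: 4 × 2 = 8 ≡ 1 (mod 7))
For equation 3: M_3 = 119, 119 ≡ 2 (mod 13), inverse of 119 mod 13 is 7 (check: 2 × 7 = 14 ≡ 1 (mod 13))
Combine: x ≡ Σ r_i×M_i×(M_i⁻¹ mod m_i) = 4×91×3 + 3×221×2 + 2×119×7 = 1092 + 1326 + 1666 = 4084
4084 mod 1547 = 990
x ≡ 990 (mod 1547)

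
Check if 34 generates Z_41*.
p - 1 = 40 has prime divisors 2, 5. Check 34^(40/q) mod 41 for each: 34^(40/2) = 34^20 ≡ 40, 34^(40/5) = 34^8 ≡ 37 (mod 41). None of these is 1, so 34 has order 40 = φ(41), so it is a primitive root mod 41.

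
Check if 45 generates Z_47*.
p - 1 = 46 has prime divisors 2, 23. Check 45^(46/q) mod 47 for each: 45^(46/2) = 45^23 ≡ 46, 45^(46/23) = 45^2 ≡ 4 (mod 47). None of these is 1, so 45 has order 46 = φ(47), so it is a primitive root mod 47.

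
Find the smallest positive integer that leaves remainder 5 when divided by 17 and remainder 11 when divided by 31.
M = 17 × 31 = 527. M₁ = 31, y₁ ≡ 11 (mod 17). M₂ = 17, y₂ ≡ 11 (mod 31). n = 5×31×11 + 11×17×11 ≡ 73 (mod 527). The smallest positive such number is 73.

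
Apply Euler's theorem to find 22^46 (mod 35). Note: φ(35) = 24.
By Euler: 22^{24} ≡ 1 (mod 35) since gcd(22, 35) = 1. 46 = 1×24 + 22. So 22^{46} ≡ 22^{22} ≡ 29 (mod 35)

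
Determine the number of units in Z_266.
108

Prime factorization: 266 = 2 × 7 × 19
Using the formula φ(n) = n × Π(1 - 1/p) for each prime factor p:
φ(266) = 266 × (1 - 1/2) × (1 - 1/7) × (1 - 1/19)
φ(266) = 108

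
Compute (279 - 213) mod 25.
16

(279 - 213) = 66
66 mod 25 = 16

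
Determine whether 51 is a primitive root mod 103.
p - 1 = 102 has prime divisors 2, 3, 17. Check 51^(102/q) mod 103 for each: 51^(102/2) = 51^51 ≡ 102, 51^(102/3) = 51^34 ≡ 56, 51^(102/17) = 51^6 ≡ 66 (mod 103). None of these is 1, so 51 has order 102 = φ(103), so it is a primitive root mod 103.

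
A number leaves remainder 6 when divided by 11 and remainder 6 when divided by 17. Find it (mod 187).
M = 11 × 17 = 187. M₁ = 17, y₁ ≡ 2 (mod 11). M₂ = 11, y₂ ≡ 14 (mod 17). x = 6×17×2 + 6×11×14 ≡ 6 (mod 187)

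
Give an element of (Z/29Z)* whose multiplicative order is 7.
7 has order 7 mod 29 since 7^{7} ≡ 1 (mod 29) and no smaller power works.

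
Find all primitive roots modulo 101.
Primitive roots mod 101: {2, 3, 7, 8, 11, 12, 15, 18, 26, 27, 28, 29, 34, 35, 38, 40, 42, 46, 48, 50, 51, 53, 55, 59, 61, 63, 66, 67, 72, 73, 74, 75, 83, 86, 89, 90, 93, 94, 98, 99}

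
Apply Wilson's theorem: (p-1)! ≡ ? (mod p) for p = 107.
By Wilson's theorem, (106)! ≡ -1 ≡ 106 (mod 107)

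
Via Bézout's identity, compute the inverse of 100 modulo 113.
Extended GCD: 100(26) + 113(-23) = 1. So 100^(-1) ≡ 26 ≡ 26 (mod 113). Verify: 100 × 26 = 2600 ≡ 1 (mod 113)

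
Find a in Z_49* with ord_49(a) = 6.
19 has order 6 mod 49 since 19^{6} ≡ 1 (mod 49) and no smaller power works.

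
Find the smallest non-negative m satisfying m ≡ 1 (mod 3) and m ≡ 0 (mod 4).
M = 3 × 4 = 12. M₁ = 4, y₁ ≡ 1 (mod 3). M₂ = 3, y₂ ≡ 3 (mod 4). m = 1×4×1 + 0×3×3 ≡ 4 (mod 12)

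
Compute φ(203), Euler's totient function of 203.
168

Prime factorization: 203 = 7 × 29
Using the formula φ(n) = n × Π(1 - 1/p) for each prime factor p:
φ(203) = 203 × (1 - 1/7) × (1 - 1/29)
φ(203) = 168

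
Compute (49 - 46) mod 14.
3

(49 - 46) = 3
3 mod 14 = 3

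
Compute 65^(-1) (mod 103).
65^(-1) ≡ 84 (mod 103). Verification: 65 × 84 = 5460 ≡ 1 (mod 103)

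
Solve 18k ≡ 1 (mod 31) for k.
18^(-1) ≡ 19 (mod 31). Verification: 18 × 19 = 342 ≡ 1 (mod 31)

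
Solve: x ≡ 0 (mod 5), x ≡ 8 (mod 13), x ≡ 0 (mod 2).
M = 5 × 13 × 2 = 130. M₁ = 26, y₁ ≡ 1 (mod 5). M₂ = 10, y₂ ≡ 4 (mod 13). M₃ = 65, y₃ ≡ 1 (mod 2). x = 0×26×1 + 8×10×4 + 0×65×1 ≡ 60 (mod 130)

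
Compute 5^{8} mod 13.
1

Using successive squaring:
Binary expansion of 8: 1000
Powers of 5 mod 13 (each is the square of the previous):
  5^1 ≡ 5 (mod 13)
  5^2 ≡ 5² = 25 ≡ 12 (mod 13)
  5^4 ≡ 12² = 144 ≡ 1 (mod 13)
  5^8 ≡ 1² = 1 ≡ 1 (mod 13)
8 is a power of 2, so 5^8 is the last square: ≡ 1 (mod 13)
Result: 5^8 ≡ 1 (mod 13)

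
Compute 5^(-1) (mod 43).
5^(-1) ≡ 26 (mod 43). Verification: 5 × 26 = 130 ≡ 1 (mod 43)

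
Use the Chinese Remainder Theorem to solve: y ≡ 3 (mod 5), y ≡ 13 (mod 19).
13

Using the Chinese Remainder Theorem:
M = product of moduli = 95
For equation 1: M_1 = 19, 19 ≡ 4 (mod 5), inverse of 19 mod 5 is 4 (check: 4 × 4 = 16 ≡ 1 (mod 5))
For equation 2: M_2 = 5, 5 ≡ 5 (mod 19), inverse of 5 mod 19 is 4 (check: 5 × 4 = 20 ≡ 1 (mod 19))
Combine: y ≡ Σ r_i×M_i×(M_i⁻¹ mod m_i) = 3×19×4 + 13×5×4 = 228 + 260 = 488
488 mod 95 = 13
y ≡ 13 (mod 95)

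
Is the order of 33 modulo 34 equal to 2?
Yes, ord_34(33) = 2.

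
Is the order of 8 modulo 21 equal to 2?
Yes, ord_21(8) = 2.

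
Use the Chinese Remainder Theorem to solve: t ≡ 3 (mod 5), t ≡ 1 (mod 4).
M = 5 × 4 = 20. M₁ = 4, y₁ ≡ 4 (mod 5). M₂ = 5, y₂ ≡ 1 (mod 4). t = 3×4×4 + 1×5×1 ≡ 13 (mod 20)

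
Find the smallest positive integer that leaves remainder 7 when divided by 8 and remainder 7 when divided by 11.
M = 8 × 11 = 88. M₁ = 11, y₁ ≡ 3 (mod 8). M₂ = 8, y₂ ≡ 7 (mod 11). t = 7×11×3 + 7×8×7 ≡ 7 (mod 88). The smallest positive such number is 7.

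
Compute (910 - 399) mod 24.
7

(910 - 399) = 511
511 mod 24 = 7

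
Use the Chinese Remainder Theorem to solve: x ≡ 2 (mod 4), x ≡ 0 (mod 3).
M = 4 × 3 = 12. M₁ = 3, y₁ ≡ 3 (mod 4). M₂ = 4, y₂ ≡ 1 (mod 3). x = 2×3×3 + 0×4×1 ≡ 6 (mod 12)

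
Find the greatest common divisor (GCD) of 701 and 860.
1

Using the Euclidean algorithm:
701 = 0 × 860 + 701
860 = 1 × 701 + 159
701 = 4 × 159 + 65
159 = 2 × 65 + 29
65 = 2 × 29 + 7
29 = 4 × 7 + 1
7 = 7 × 1 + 0

GCD(701, 860) = 1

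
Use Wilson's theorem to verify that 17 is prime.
(16)! mod 17 = 16. Since this equals -1 (mod 17), Wilson confirms 17 is prime.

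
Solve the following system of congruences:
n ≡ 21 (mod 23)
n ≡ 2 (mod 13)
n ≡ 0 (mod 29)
8439

Using the Chinese Remainder Theorem:
M = product of moduli = 8671
For equation 1: M_1 = 377, 377 ≡ 9 (mod 23), inverse of 377 mod 23 is 18 (check: 9 × 18 = 162 ≡ 1 (mod 23))
For equation 2: M_2 = 667, 667 ≡ 4 (mod 13), inverse of 667 mod 13 is 10 (check: 4 × 10 = 40 ≡ 1 (mod 13))
For equation 3: M_3 = 299, 299 ≡ 9 (mod 29), inverse of 299 mod 29 is 13 (check: 9 × 13 = 117 ≡ 1 (mod 29))
Combine: n ≡ Σ r_i×M_i×(M_i⁻¹ mod m_i) = 21×377×18 + 2×667×10 + 0×299×13 = 142506 + 13340 + 0 = 155846
155846 mod 8671 = 8439
n ≡ 8439 (mod 8671)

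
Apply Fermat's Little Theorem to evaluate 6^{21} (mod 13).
5

By Fermat's Little Theorem, a^(p-1) ≡ 1 (mod p) for prime p and gcd(a, p) = 1
Here p = 13, so 6^12 ≡ 1 (mod 13)
We can reduce the exponent: 21 mod 12 = 9
So 6^21 ≡ 6^9 (mod 13)
Computing: 6^9 mod 13 = 5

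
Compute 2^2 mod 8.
2 = 2 (binary 10). Repeated squaring mod 8: 2^1 ≡ 2; 2^2 ≡ 2² = 4 ≡ 4. So 2^2 ≡ 4 (mod 8).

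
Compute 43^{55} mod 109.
43

Using successive squaring:
Binary expansion of 55: 110111
Powers of 43 mod 109 (each is the square of the previous):
  43^1 ≡ 43 (mod 109)
  43^2 ≡ 43² = 1849 ≡ 105 (mod 109)
  43^4 ≡ 105² = 11025 ≡ 16 (mod 109)
  43^8 ≡ 16² = 256 ≡ 38 (mod 109)
  43^16 ≡ 38² = 1444 ≡ 27 (mod 109)
  43^32 ≡ 27² = 729 ≡ 75 (mod 109)
55 = 32 + 16 + 4 + 2 + 1, so 43^55 = 43^32 × 43^16 × 43^4 × 43^2 × 43^1 ≡ 75 × 27 × 16 × 105 × 43 (mod 109)
Multiplying step by step:
  75 × 27 = 2025 ≡ 63 (mod 109)
  63 × 16 = 1008 ≡ 27 (mod 109)
  27 × 105 = 2835 ≡ 1 (mod 109)
  1 × 43 = 43 ≡ 43 (mod 109)
Result: 43^55 ≡ 43 (mod 109)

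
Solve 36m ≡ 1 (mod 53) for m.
36^(-1) ≡ 28 (mod 53). Verification: 36 × 28 = 1008 ≡ 1 (mod 53)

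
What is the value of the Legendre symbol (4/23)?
(4/23) = 4^{11} mod 23 = 1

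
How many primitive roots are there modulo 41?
16

The number of primitive roots modulo p is φ(p-1) = φ(40)
φ(40) = 16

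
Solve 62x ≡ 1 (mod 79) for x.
65

Using Extended Euclidean Algorithm:
gcd(62, 79) = 1
Bezout coefficients: 62 × -14 + 79 × 11 = 1
So 62 × -14 ≡ 1 (mod 79)
The inverse is -14 mod 79 = 65
Verification: 62 × 65 = 4030 = 51 × 79 + 1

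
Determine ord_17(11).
Powers of 11 mod 17: 11^1≡11, 11^2≡2, 11^3≡5, 11^4≡4, 11^5≡10, 11^6≡8, 11^7≡3, 11^8≡16, 11^9≡6, 11^10≡15, 11^11≡12, 11^12≡13, 11^13≡7, 11^14≡9, 11^15≡14, 11^16≡1. Order = 16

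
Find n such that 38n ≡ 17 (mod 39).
22

Since gcd(38, 39) = 1 divides 17, a solution exists.
Multiply both sides by the inverse of 38 mod 39:
  38^(-1) mod 39 = 38
  x ≡ 38 × 17 ≡ 646 ≡ 22 (mod 39)
Verification: 38 × 22 = 836 = 21 × 39 + 17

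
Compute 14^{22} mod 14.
0

Using successive squaring:
Binary expansion of 22: 10110
Powers of 14 mod 14 (each is the square of the previous):
  14^1 ≡ 0 (mod 14)
  14^2 ≡ 0² = 0 ≡ 0 (mod 14)
  14^4 ≡ 0² = 0 ≡ 0 (mod 14)
  14^8 ≡ 0² = 0 ≡ 0 (mod 14)
  14^16 ≡ 0² = 0 ≡ 0 (mod 14)
22 = 16 + 4 + 2, so 14^22 = 14^16 × 14^4 × 14^2 ≡ 0 × 0 × 0 (mod 14)
Multiplying step by step:
  0 × 0 = 0 ≡ 0 (mod 14)
  0 × 0 = 0 ≡ 0 (mod 14)
Result: 14^22 ≡ 0 (mod 14)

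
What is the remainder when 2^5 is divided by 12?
5 = 4 + 1 (binary 101). Repeated squaring mod 12: 2^1 ≡ 2; 2^2 ≡ 2² = 4 ≡ 4; 2^4 ≡ 4² = 16 ≡ 4. Multiply: 2^5 = 2^4 × 2^1 ≡ 4 × 2 (mod 12): 4 × 2 = 8 ≡ 8. So 2^5 ≡ 8 (mod 12).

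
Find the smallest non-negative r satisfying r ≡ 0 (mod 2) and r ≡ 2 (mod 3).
M = 2 × 3 = 6. M₁ = 3, y₁ ≡ 1 (mod 2). M₂ = 2, y₂ ≡ 2 (mod 3). r = 0×3×1 + 2×2×2 ≡ 2 (mod 6)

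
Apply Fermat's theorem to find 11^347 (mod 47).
By Fermat: 11^{46} ≡ 1 (mod 47). 347 ≡ 25 (mod 46). So 11^{347} ≡ 11^{25} ≡ 20 (mod 47)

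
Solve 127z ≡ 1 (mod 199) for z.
127^(-1) ≡ 152 (mod 199). Verification: 127 × 152 = 19304 ≡ 1 (mod 199)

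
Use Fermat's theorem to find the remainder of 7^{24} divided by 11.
3

By Fermat's Little Theorem, a^(p-1) ≡ 1 (mod p) for prime p and gcd(a, p) = 1
Here p = 11, so 7^10 ≡ 1 (mod 11)
We can reduce the exponent: 24 mod 10 = 4
So 7^24 ≡ 7^4 (mod 11)
Computing: 7^4 mod 11 = 3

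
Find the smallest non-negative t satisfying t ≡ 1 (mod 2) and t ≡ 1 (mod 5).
M = 2 × 5 = 10. M₁ = 5, y₁ ≡ 1 (mod 2). M₂ = 2, y₂ ≡ 3 (mod 5). t = 1×5×1 + 1×2×3 ≡ 1 (mod 10)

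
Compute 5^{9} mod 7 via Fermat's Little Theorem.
6

By Fermat's Little Theorem, a^(p-1) ≡ 1 (mod p) for prime p and gcd(a, p) = 1
Here p = 7, so 5^6 ≡ 1 (mod 7)
We can reduce the exponent: 9 mod 6 = 3
So 5^9 ≡ 5^3 (mod 7)
Computing: 5^3 mod 7 = 6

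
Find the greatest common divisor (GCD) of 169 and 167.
1

Using the Euclidean algorithm:
169 = 1 × 167 + 2
167 = 83 × 2 + 1
2 = 2 × 1 + 0

GCD(169, 167) = 1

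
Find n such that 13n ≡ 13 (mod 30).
1

Since gcd(13, 30) = 1 divides 13, a solution exists.
Multiply both sides by the inverse of 13 mod 30:
  13^(-1) mod 30 = 7
  x ≡ 7 × 13 ≡ 91 ≡ 1 (mod 30)
Verification: 13 × 1 = 13 = 0 × 30 + 13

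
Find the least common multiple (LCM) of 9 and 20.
180

First find GCD(9, 20) using the Euclidean algorithm:
9 = 0 × 20 + 9
20 = 2 × 9 + 2
9 = 4 × 2 + 1
2 = 2 × 1 + 0
GCD(9, 20) = 1

LCM formula: LCM(a, b) = (a × b) / GCD(a, b)
LCM(9, 20) = (9 × 20) / 1
LCM(9, 20) = 180 / 1
LCM(9, 20) = 180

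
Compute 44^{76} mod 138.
58

Using successive squaring:
Binary expansion of 76: 1001100
Powers of 44 mod 138 (each is the square of the previous):
  44^1 ≡ 44 (mod 138)
  44^2 ≡ 44² = 1936 ≡ 4 (mod 138)
  44^4 ≡ 4² = 16 ≡ 16 (mod 138)
  44^8 ≡ 16² = 256 ≡ 118 (mod 138)
  44^16 ≡ 118² = 13924 ≡ 124 (mod 138)
  44^32 ≡ 124² = 15376 ≡ 58 (mod 138)
  44^64 ≡ 58² = 3364 ≡ 52 (mod 138)
76 = 64 + 8 + 4, so 44^76 = 44^64 × 44^8 × 44^4 ≡ 52 × 118 × 16 (mod 138)
Multiplying step by step:
  52 × 118 = 6136 ≡ 64 (mod 138)
  64 × 16 = 1024 ≡ 58 (mod 138)
Result: 44^76 ≡ 58 (mod 138)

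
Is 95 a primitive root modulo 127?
p - 1 = 126 has prime divisors 2, 3, 7. Check 95^(126/q) mod 127 for each: 95^(126/2) = 95^63 ≡ 126, 95^(126/3) = 95^42 ≡ 1, 95^(126/7) = 95^18 ≡ 64 (mod 127). Since 95^42 ≡ 1 (mod 127), the order of 95 divides 42 (in fact the order is 14) ≠ 126, so it is not a primitive root.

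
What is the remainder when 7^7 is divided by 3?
7 ≡ 1 (mod 3). 7 = 4 + 2 + 1 (binary 111). Repeated squaring mod 3: 1^1 ≡ 1; 1^2 ≡ 1² = 1 ≡ 1; 1^4 ≡ 1² = 1 ≡ 1. Multiply: 7^7 ≡ 1^4 × 1^2 × 1^1 ≡ 1 × 1 × 1 (mod 3): 1 × 1 = 1 ≡ 1; 1 × 1 = 1 ≡ 1. So 7^7 ≡ 1 (mod 3).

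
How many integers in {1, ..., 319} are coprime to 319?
280

Prime factorization: 319 = 11 × 29
Using the formula φ(n) = n × Π(1 - 1/p) for each prime factor p:
φ(319) = 319 × (1 - 1/11) × (1 - 1/29)
φ(319) = 280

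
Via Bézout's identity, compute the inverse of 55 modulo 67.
Extended GCD: 55(-28) + 67(23) = 1. So 55^(-1) ≡ 39 ≡ 39 (mod 67). Verify: 55 × 39 = 2145 ≡ 1 (mod 67)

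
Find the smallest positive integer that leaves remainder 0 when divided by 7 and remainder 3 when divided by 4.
M = 7 × 4 = 28. M₁ = 4, y₁ ≡ 2 (mod 7). M₂ = 7, y₂ ≡ 3 (mod 4). r = 0×4×2 + 3×7×3 ≡ 7 (mod 28). The smallest positive such number is 7.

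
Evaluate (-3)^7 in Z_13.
(-3) ≡ 10 (mod 13). 7 = 4 + 2 + 1 (binary 111). Repeated squaring mod 13: 10^1 ≡ 10; 10^2 ≡ 10² = 100 ≡ 9; 10^4 ≡ 9² = 81 ≡ 3. Multiply: (-3)^7 ≡ 10^4 × 10^2 × 10^1 ≡ 3 × 9 × 10 (mod 13): 3 × 9 = 27 ≡ 1; 1 × 10 = 10 ≡ 10. So (-3)^7 ≡ 10 (mod 13).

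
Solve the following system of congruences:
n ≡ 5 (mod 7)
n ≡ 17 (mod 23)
40

Using the Chinese Remainder Theorem:
M = product of moduli = 161
For equation 1: M_1 = 23, 23 ≡ 2 (mod 7), inverse of 23 mod 7 is 4 (check: 2 × 4 = 8 ≡ 1 (mod 7))
For equation 2: M_2 = 7, 7 ≡ 7 (mod 23), inverse of 7 mod 23 is 10 (check: 7 × 10 = 70 ≡ 1 (mod 23))
Combine: n ≡ Σ r_i×M_i×(M_i⁻¹ mod m_i) = 5×23×4 + 17×7×10 = 460 + 1190 = 1650
1650 mod 161 = 40
n ≡ 40 (mod 161)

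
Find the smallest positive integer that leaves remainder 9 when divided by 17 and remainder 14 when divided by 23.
M = 17 × 23 = 391. M₁ = 23, y₁ ≡ 3 (mod 17). M₂ = 17, y₂ ≡ 19 (mod 23). m = 9×23×3 + 14×17×19 ≡ 60 (mod 391). The smallest positive such number is 60.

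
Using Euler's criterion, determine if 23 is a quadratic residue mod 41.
By Euler's criterion: 23^{20} ≡ 1 (mod 41). Since this equals 1, 23 is a QR.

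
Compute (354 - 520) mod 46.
18

(354 - 520) = -166
-166 mod 46 = 18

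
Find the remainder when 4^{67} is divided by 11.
By Fermat: 4^{10} ≡ 1 (mod 11). 67 = 6×10 + 7. So 4^{67} ≡ 4^{7} ≡ 5 (mod 11)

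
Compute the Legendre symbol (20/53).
(20/53) = 20^{26} mod 53 = -1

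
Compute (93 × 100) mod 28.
4

(93 × 100) = 9300
9300 mod 28 = 4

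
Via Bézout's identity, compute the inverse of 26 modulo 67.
Extended GCD: 26(-18) + 67(7) = 1. So 26^(-1) ≡ 49 ≡ 49 (mod 67). Verify: 26 × 49 = 1274 ≡ 1 (mod 67)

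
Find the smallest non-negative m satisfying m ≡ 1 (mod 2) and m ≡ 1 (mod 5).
M = 2 × 5 = 10. M₁ = 5, y₁ ≡ 1 (mod 2). M₂ = 2, y₂ ≡ 3 (mod 5). m = 1×5×1 + 1×2×3 ≡ 1 (mod 10)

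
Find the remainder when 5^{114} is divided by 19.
By Fermat: 5^{18} ≡ 1 (mod 19). 114 = 6×18 + 6. So 5^{114} ≡ 5^{6} ≡ 7 (mod 19)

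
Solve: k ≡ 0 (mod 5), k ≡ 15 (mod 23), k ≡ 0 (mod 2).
M = 5 × 23 × 2 = 230. M₁ = 46, y₁ ≡ 1 (mod 5). M₂ = 10, y₂ ≡ 7 (mod 23). M₃ = 115, y₃ ≡ 1 (mod 2). k = 0×46×1 + 15×10×7 + 0×115×1 ≡ 130 (mod 230)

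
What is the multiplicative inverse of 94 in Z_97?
32

Using Extended Euclidean Algorithm:
gcd(94, 97) = 1
Bezout coefficients: 94 × 32 + 97 × -31 = 1
So 94 × 32 ≡ 1 (mod 97)
The inverse is 32 mod 97 = 32
Verification: 94 × 32 = 3008 = 31 × 97 + 1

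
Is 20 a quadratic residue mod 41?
By Euler's criterion: 20^{20} ≡ 1 (mod 41). Since this equals 1, 20 is a QR.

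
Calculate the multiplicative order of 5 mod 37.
Powers of 5 mod 37: 5^1≡5, 5^2≡25, 5^3≡14, 5^4≡33, 5^5≡17, 5^6≡11, 5^7≡18, 5^8≡16, 5^9≡6, 5^10≡30, 5^11≡2, 5^12≡10, 5^13≡13, 5^14≡28, 5^15≡29, 5^16≡34, 5^17≡22, 5^18≡36, 5^19≡32, 5^20≡12, 5^21≡23, 5^22≡4, 5^23≡20, 5^24≡26, 5^25≡19, 5^26≡21, 5^27≡31, 5^28≡7, 5^29≡35, 5^30≡27, 5^31≡24, 5^32≡9, 5^33≡8, 5^34≡3, 5^35≡15, 5^36≡1. Order = 36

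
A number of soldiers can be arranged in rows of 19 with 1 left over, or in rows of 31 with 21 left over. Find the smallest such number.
M = 19 × 31 = 589. M₁ = 31, y₁ ≡ 8 (mod 19). M₂ = 19, y₂ ≡ 18 (mod 31). k = 1×31×8 + 21×19×18 ≡ 362 (mod 589). The smallest positive such number is 362.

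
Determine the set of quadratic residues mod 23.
QRs mod 23: {1, 2, 3, 4, 6, 8, 9, 12, 13, 16, 18}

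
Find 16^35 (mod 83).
Using repeated squaring. 35 = 32 + 2 + 1 (binary 100011). Repeated squaring mod 83: 16^1 ≡ 16; 16^2 ≡ 16² = 256 ≡ 7; 16^4 ≡ 7² = 49 ≡ 49; 16^8 ≡ 49² = 2401 ≡ 77; 16^16 ≡ 77² = 5929 ≡ 36; 16^32 ≡ 36² = 1296 ≡ 51. Multiply: 16^35 = 16^32 × 16^2 × 16^1 ≡ 51 × 7 × 16 (mod 83): 51 × 7 = 357 ≡ 25; 25 × 16 = 400 ≡ 68. So 16^35 ≡ 68 (mod 83).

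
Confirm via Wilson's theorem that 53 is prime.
(52)! mod 53 = 52. Since this equals -1 (mod 53), Wilson confirms 53 is prime.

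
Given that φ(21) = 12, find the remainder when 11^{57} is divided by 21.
By Euler: 11^{12} ≡ 1 (mod 21) since gcd(11, 21) = 1. 57 = 4×12 + 9. So 11^{57} ≡ 11^{9} ≡ 8 (mod 21)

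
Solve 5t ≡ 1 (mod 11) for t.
9

Using Extended Euclidean Algorithm:
gcd(5, 11) = 1
Bezout coefficients: 5 × -2 + 11 × 1 = 1
So 5 × -2 ≡ 1 (mod 11)
The inverse is -2 mod 11 = 9
Verification: 5 × 9 = 45 = 4 × 11 + 1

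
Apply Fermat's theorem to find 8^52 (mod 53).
By Fermat's Little Theorem, 8^{52} ≡ 1 (mod 53) since 53 is prime and gcd(8, 53) = 1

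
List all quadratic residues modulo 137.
QRs mod 137: {1, 2, 4, 7, 8, 9, 11, 14, 15, 16, 17, 18, 19, 22, 25, 28, 30, 32, 34, 36, 37, 38, 39, 44, 49, 50, 56, 59, 60, 61, 63, 64, 65, 68, 69, 72, 73, 74, 76, 77, 78, 81, 87, 88, 93, 98, 99, 100, 101, 103, 105, 107, 109, 112, 115, 118, 119, 120, 121, 122, 123, 126, 128, 129, 130, 133, 135, 136}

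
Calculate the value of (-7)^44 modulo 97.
Using repeated squaring. (-7) ≡ 90 (mod 97). 44 = 32 + 8 + 4 (binary 101100). Repeated squaring mod 97: 90^1 ≡ 90; 90^2 ≡ 90² = 8100 ≡ 49; 90^4 ≡ 49² = 2401 ≡ 73; 90^8 ≡ 73² = 5329 ≡ 91; 90^16 ≡ 91² = 8281 ≡ 36; 90^32 ≡ 36² = 1296 ≡ 35. Multiply: (-7)^44 ≡ 90^32 × 90^8 × 90^4 ≡ 35 × 91 × 73 (mod 97): 35 × 91 = 3185 ≡ 81; 81 × 73 = 5913 ≡ 93. So (-7)^44 ≡ 93 (mod 97).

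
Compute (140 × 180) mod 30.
0

(140 × 180) = 25200
25200 mod 30 = 0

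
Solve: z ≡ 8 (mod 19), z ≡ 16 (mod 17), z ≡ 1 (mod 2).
M = 19 × 17 × 2 = 646. M₁ = 34, y₁ ≡ 14 (mod 19). M₂ = 38, y₂ ≡ 13 (mod 17). M₃ = 323, y₃ ≡ 1 (mod 2). z = 8×34×14 + 16×38×13 + 1×323×1 ≡ 407 (mod 646)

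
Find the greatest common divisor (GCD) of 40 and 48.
8

Using the Euclidean algorithm:
40 = 0 × 48 + 40
48 = 1 × 40 + 8
40 = 5 × 8 + 0

GCD(40, 48) = 8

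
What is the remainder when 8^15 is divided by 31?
Using repeated squaring. 15 = 8 + 4 + 2 + 1 (binary 1111). Repeated squaring mod 31: 8^1 ≡ 8; 8^2 ≡ 8² = 64 ≡ 2; 8^4 ≡ 2² = 4 ≡ 4; 8^8 ≡ 4² = 16 ≡ 16. Multiply: 8^15 = 8^8 × 8^4 × 8^2 × 8^1 ≡ 16 × 4 × 2 × 8 (mod 31): 16 × 4 = 64 ≡ 2; 2 × 2 = 4 ≡ 4; 4 × 8 = 32 ≡ 1. So 8^15 ≡ 1 (mod 31).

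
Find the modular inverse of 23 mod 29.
23^(-1) ≡ 24 (mod 29). Verification: 23 × 24 = 552 ≡ 1 (mod 29)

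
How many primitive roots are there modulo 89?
40

The number of primitive roots modulo p is φ(p-1) = φ(88)
φ(88) = 40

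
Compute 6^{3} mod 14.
6

Using successive squaring:
Binary expansion of 3: 11
Powers of 6 mod 14 (each is the square of the previous):
  6^1 ≡ 6 (mod 14)
  6^2 ≡ 6² = 36 ≡ 8 (mod 14)
3 = 2 + 1, so 6^3 = 6^2 × 6^1 ≡ 8 × 6 (mod 14)
Multiplying step by step:
  8 × 6 = 48 ≡ 6 (mod 14)
Result: 6^3 ≡ 6 (mod 14)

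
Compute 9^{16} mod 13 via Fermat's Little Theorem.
9

By Fermat's Little Theorem, a^(p-1) ≡ 1 (mod p) for prime p and gcd(a, p) = 1
Here p = 13, so 9^12 ≡ 1 (mod 13)
We can reduce the exponent: 16 mod 12 = 4
So 9^16 ≡ 9^4 (mod 13)
Computing: 9^4 mod 13 = 9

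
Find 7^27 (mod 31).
Using repeated squaring. 27 = 16 + 8 + 2 + 1 (binary 11011). Repeated squaring mod 31: 7^1 ≡ 7; 7^2 ≡ 7² = 49 ≡ 18; 7^4 ≡ 18² = 324 ≡ 14; 7^8 ≡ 14² = 196 ≡ 10; 7^16 ≡ 10² = 100 ≡ 7. Multiply: 7^27 = 7^16 × 7^8 × 7^2 × 7^1 ≡ 7 × 10 × 18 × 7 (mod 31): 7 × 10 = 70 ≡ 8; 8 × 18 = 144 ≡ 20; 20 × 7 = 140 ≡ 16. So 7^27 ≡ 16 (mod 31).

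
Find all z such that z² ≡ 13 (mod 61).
The square roots of 13 mod 61 are 47 and 14. Verify: 47² = 2209 ≡ 13 (mod 61)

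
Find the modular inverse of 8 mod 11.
8^(-1) ≡ 7 (mod 11). Verification: 8 × 7 = 56 ≡ 1 (mod 11)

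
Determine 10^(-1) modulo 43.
10^(-1) ≡ 13 (mod 43). Verification: 10 × 13 = 130 ≡ 1 (mod 43)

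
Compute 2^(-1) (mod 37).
2^(-1) ≡ 19 (mod 37). Verification: 2 × 19 = 38 ≡ 1 (mod 37)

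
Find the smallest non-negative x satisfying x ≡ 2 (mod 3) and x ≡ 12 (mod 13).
M = 3 × 13 = 39. M₁ = 13, y₁ ≡ 1 (mod 3). M₂ = 3, y₂ ≡ 9 (mod 13). x = 2×13×1 + 12×3×9 ≡ 38 (mod 39)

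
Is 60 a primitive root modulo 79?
Yes

To verify, check if 60^(78/q) ≢ 1 (mod 79) for each prime divisor q of 78
Divisors of 78 = 78: [1, 2, 3, 6, 13, 26, 39, 78]
  60^(78/2) = 60^39 ≡ 78 (mod 79)
  60^(78/3) = 60^26 ≡ 55 (mod 79)
  60^(78/13) = 60^6 ≡ 38 (mod 79)
Conclusion: 60 is a primitive root modulo 79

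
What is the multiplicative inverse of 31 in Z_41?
31^(-1) ≡ 4 (mod 41). Verification: 31 × 4 = 124 ≡ 1 (mod 41)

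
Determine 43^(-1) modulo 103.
43^(-1) ≡ 12 (mod 103). Verification: 43 × 12 = 516 ≡ 1 (mod 103)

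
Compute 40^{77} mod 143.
105

Using successive squaring:
Binary expansion of 77: 1001101
Powers of 40 mod 143 (each is the square of the previous):
  40^1 ≡ 40 (mod 143)
  40^2 ≡ 40² = 1600 ≡ 27 (mod 143)
  40^4 ≡ 27² = 729 ≡ 14 (mod 143)
  40^8 ≡ 14² = 196 ≡ 53 (mod 143)
  40^16 ≡ 53² = 2809 ≡ 92 (mod 143)
  40^32 ≡ 92² = 8464 ≡ 27 (mod 143)
  40^64 ≡ 27² = 729 ≡ 14 (mod 143)
77 = 64 + 8 + 4 + 1, so 40^77 = 40^64 × 40^8 × 40^4 × 40^1 ≡ 14 × 53 × 14 × 40 (mod 143)
Multiplying step by step:
  14 × 53 = 742 ≡ 27 (mod 143)
  27 × 14 = 378 ≡ 92 (mod 143)
  92 × 40 = 3680 ≡ 105 (mod 143)
Result: 40^77 ≡ 105 (mod 143)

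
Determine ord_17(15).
Powers of 15 mod 17: 15^1≡15, 15^2≡4, 15^3≡9, 15^4≡16, 15^5≡2, 15^6≡13, 15^7≡8, 15^8≡1. Order = 8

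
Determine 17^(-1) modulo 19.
17^(-1) ≡ 9 (mod 19). Verification: 17 × 9 = 153 ≡ 1 (mod 19)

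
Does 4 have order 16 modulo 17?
p - 1 = 16 has prime divisors 2. Check 4^(16/q) mod 17 for each: 4^(16/2) = 4^8 ≡ 1 (mod 17). Since 4^8 ≡ 1 (mod 17), the order of 4 divides 8 (in fact the order is 4) ≠ 16, so it is not a primitive root.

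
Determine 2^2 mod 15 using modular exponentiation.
2 = 2 (binary 10). Repeated squaring mod 15: 2^1 ≡ 2; 2^2 ≡ 2² = 4 ≡ 4. So 2^2 ≡ 4 (mod 15).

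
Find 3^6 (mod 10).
6 = 4 + 2 (binary 110). Repeated squaring mod 10: 3^1 ≡ 3; 3^2 ≡ 3² = 9 ≡ 9; 3^4 ≡ 9² = 81 ≡ 1. Multiply: 3^6 = 3^4 × 3^2 ≡ 1 × 9 (mod 10): 1 × 9 = 9 ≡ 9. So 3^6 ≡ 9 (mod 10).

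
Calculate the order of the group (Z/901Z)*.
832

Prime factorization: 901 = 17 × 53
Using the formula φ(n) = n × Π(1 - 1/p) for each prime factor p:
φ(901) = 901 × (1 - 1/17) × (1 - 1/53)
φ(901) = 832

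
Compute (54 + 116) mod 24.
2

(54 + 116) = 170
170 mod 24 = 2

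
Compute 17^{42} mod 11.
3

Using successive squaring:
Binary expansion of 42: 101010
Powers of 17 mod 11 (each is the square of the previous):
  17^1 ≡ 6 (mod 11)
  17^2 ≡ 6² = 36 ≡ 3 (mod 11)
  17^4 ≡ 3² = 9 ≡ 9 (mod 11)
  17^8 ≡ 9² = 81 ≡ 4 (mod 11)
  17^16 ≡ 4² = 16 ≡ 5 (mod 11)
  17^32 ≡ 5² = 25 ≡ 3 (mod 11)
42 = 32 + 8 + 2, so 17^42 = 17^32 × 17^8 × 17^2 ≡ 3 × 4 × 3 (mod 11)
Multiplying step by step:
  3 × 4 = 12 ≡ 1 (mod 11)
  1 × 3 = 3 ≡ 3 (mod 11)
Result: 17^42 ≡ 3 (mod 11)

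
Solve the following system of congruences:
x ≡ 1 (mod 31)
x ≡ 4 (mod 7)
32

Using the Chinese Remainder Theorem:
M = product of moduli = 217
For equation 1: M_1 = 7, 7 ≡ 7 (mod 31), inverse of 7 mod 31 is 9 (check: 7 × 9 = 63 ≡ 1 (mod 31))
For equation 2: M_2 = 31, 31 ≡ 3 (mod 7), inverse of 31 mod 7 is 5 (check: 3 × 5 = 15 ≡ 1 (mod 7))
Combine: x ≡ Σ r_i×M_i×(M_i⁻¹ mod m_i) = 1×7×9 + 4×31×5 = 63 + 620 = 683
683 mod 217 = 32
x ≡ 32 (mod 217)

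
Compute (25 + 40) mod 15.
5

(25 + 40) = 65
65 mod 15 = 5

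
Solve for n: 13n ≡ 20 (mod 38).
22

Since gcd(13, 38) = 1 divides 20, a solution exists.
Multiply both sides by the inverse of 13 mod 38:
  13^(-1) mod 38 = 3
  x ≡ 3 × 20 ≡ 60 ≡ 22 (mod 38)
Verification: 13 × 22 = 286 = 7 × 38 + 20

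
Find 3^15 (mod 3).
Using repeated squaring. 3 ≡ 0 (mod 3). 15 = 8 + 4 + 2 + 1 (binary 1111). Repeated squaring mod 3: 0^1 ≡ 0; 0^2 ≡ 0² = 0 ≡ 0; 0^4 ≡ 0² = 0 ≡ 0; 0^8 ≡ 0² = 0 ≡ 0. Multiply: 3^15 ≡ 0^8 × 0^4 × 0^2 × 0^1 ≡ 0 × 0 × 0 × 0 (mod 3): 0 × 0 = 0 ≡ 0; 0 × 0 = 0 ≡ 0; 0 × 0 = 0 ≡ 0. So 3^15 ≡ 0 (mod 3).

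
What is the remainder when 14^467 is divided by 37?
Using Fermat: 14^{36} ≡ 1 (mod 37). 467 ≡ 35 (mod 36). So 14^{467} ≡ 14^{35} ≡ 8 (mod 37)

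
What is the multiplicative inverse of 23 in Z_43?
15

Using Extended Euclidean Algorithm:
gcd(23, 43) = 1
Bezout coefficients: 23 × 15 + 43 × -8 = 1
So 23 × 15 ≡ 1 (mod 43)
The inverse is 15 mod 43 = 15
Verification: 23 × 15 = 345 = 8 × 43 + 1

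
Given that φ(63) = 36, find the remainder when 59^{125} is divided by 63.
By Euler: 59^{36} ≡ 1 (mod 63) since gcd(59, 63) = 1. 125 = 3×36 + 17. So 59^{125} ≡ 59^{17} ≡ 47 (mod 63)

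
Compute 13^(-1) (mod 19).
13^(-1) ≡ 3 (mod 19). Verification: 13 × 3 = 39 ≡ 1 (mod 19)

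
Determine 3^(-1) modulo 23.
3^(-1) ≡ 8 (mod 23). Verification: 3 × 8 = 24 ≡ 1 (mod 23)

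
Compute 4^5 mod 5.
5 = 4 + 1 (binary 101). Repeated squaring mod 5: 4^1 ≡ 4; 4^2 ≡ 4² = 16 ≡ 1; 4^4 ≡ 1² = 1 ≡ 1. Multiply: 4^5 = 4^4 × 4^1 ≡ 1 × 4 (mod 5): 1 × 4 = 4 ≡ 4. So 4^5 ≡ 4 (mod 5).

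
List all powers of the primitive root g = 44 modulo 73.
g^1, g^2, ..., g^{72} mod 73: {44, 38, 66, 57, 26, 49, 39, 37, 22, 19, 33, 65, 13, 61, 56, 55, 11, 46, 53, 69, 43, 67, 28, 64, 42, 23, 63, 71, 58, 70, 14, 32, 21, 48, 68, 72, 29, 35, 7, 16, 47, 24, 34, 36, 51, 54, 40, 8, 60, 12, 17, 18, 62, 27, 20, 4, 30, 6, 45, 9, 31, 50, 10, 2, 15, 3, 59, 41, 52, 25, 5, 1}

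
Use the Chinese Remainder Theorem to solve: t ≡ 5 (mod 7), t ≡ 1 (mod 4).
M = 7 × 4 = 28. M₁ = 4, y₁ ≡ 2 (mod 7). M₂ = 7, y₂ ≡ 3 (mod 4). t = 5×4×2 + 1×7×3 ≡ 5 (mod 28)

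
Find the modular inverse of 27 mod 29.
27^(-1) ≡ 14 (mod 29). Verification: 27 × 14 = 378 ≡ 1 (mod 29)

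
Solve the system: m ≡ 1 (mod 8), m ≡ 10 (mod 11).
M = 8 × 11 = 88. M₁ = 11, y₁ ≡ 3 (mod 8). M₂ = 8, y₂ ≡ 7 (mod 11). m = 1×11×3 + 10×8×7 ≡ 65 (mod 88)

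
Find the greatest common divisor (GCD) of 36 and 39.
3

Using the Euclidean algorithm:
36 = 0 × 39 + 36
39 = 1 × 36 + 3
36 = 12 × 3 + 0

GCD(36, 39) = 3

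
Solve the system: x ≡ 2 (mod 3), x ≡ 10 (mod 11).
M = 3 × 11 = 33. M₁ = 11, y₁ ≡ 2 (mod 3). M₂ = 3, y₂ ≡ 4 (mod 11). x = 2×11×2 + 10×3×4 ≡ 32 (mod 33)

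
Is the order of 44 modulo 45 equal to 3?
No, the actual order is 2, not 3.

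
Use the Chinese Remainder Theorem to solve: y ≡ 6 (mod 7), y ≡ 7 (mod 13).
20

Using the Chinese Remainder Theorem:
M = product of moduli = 91
For equation 1: M_1 = 13, 13 ≡ 6 (mod 7), inverse of 13 mod 7 is 6 (check: 6 × 6 = 36 ≡ 1 (mod 7))
For equation 2: M_2 = 7, 7 ≡ 7 (mod 13), inverse of 7 mod 13 is 2 (check: 7 × 2 = 14 ≡ 1 (mod 13))
Combine: y ≡ Σ r_i×M_i×(M_i⁻¹ mod m_i) = 6×13×6 + 7×7×2 = 468 + 98 = 566
566 mod 91 = 20
y ≡ 20 (mod 91)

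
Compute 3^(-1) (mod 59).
20

Using Extended Euclidean Algorithm:
gcd(3, 59) = 1
Bezout coefficients: 3 × 20 + 59 × -1 = 1
So 3 × 20 ≡ 1 (mod 59)
The inverse is 20 mod 59 = 20
Verification: 3 × 20 = 60 = 1 × 59 + 1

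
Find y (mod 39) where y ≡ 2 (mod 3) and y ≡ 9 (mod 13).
M = 3 × 13 = 39. M₁ = 13, y₁ ≡ 1 (mod 3). M₂ = 3, y₂ ≡ 9 (mod 13). y = 2×13×1 + 9×3×9 ≡ 35 (mod 39)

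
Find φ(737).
660

Prime factorization: 737 = 11 × 67
Using the formula φ(n) = n × Π(1 - 1/p) for each prime factor p:
φ(737) = 737 × (1 - 1/11) × (1 - 1/67)
φ(737) = 660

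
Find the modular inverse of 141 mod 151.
141^(-1) ≡ 15 (mod 151). Verification: 141 × 15 = 2115 ≡ 1 (mod 151)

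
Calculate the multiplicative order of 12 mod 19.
Powers of 12 mod 19: 12^1≡12, 12^2≡11, 12^3≡18, 12^4≡7, 12^5≡8, 12^6≡1. Order = 6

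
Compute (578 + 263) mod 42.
1

(578 + 263) = 841
841 mod 42 = 1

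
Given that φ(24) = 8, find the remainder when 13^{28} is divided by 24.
By Euler: 13^{8} ≡ 1 (mod 24) since gcd(13, 24) = 1. 28 = 3×8 + 4. So 13^{28} ≡ 13^{4} ≡ 1 (mod 24)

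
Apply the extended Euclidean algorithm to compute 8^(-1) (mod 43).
Extended GCD: 8(-16) + 43(3) = 1. So 8^(-1) ≡ 27 ≡ 27 (mod 43). Verify: 8 × 27 = 216 ≡ 1 (mod 43)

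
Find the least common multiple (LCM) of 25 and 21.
525

First find GCD(25, 21) using the Euclidean algorithm:
25 = 1 × 21 + 4
21 = 5 × 4 + 1
4 = 4 × 1 + 0
GCD(25, 21) = 1

LCM formula: LCM(a, b) = (a × b) / GCD(a, b)
LCM(25, 21) = (25 × 21) / 1
LCM(25, 21) = 525 / 1
LCM(25, 21) = 525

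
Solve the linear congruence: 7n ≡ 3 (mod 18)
3

Since gcd(7, 18) = 1 divides 3, a solution exists.
Multiply both sides by the inverse of 7 mod 18:
  7^(-1) mod 18 = 13
  x ≡ 13 × 3 ≡ 39 ≡ 3 (mod 18)
Verification: 7 × 3 = 21 = 1 × 18 + 3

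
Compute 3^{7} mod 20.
7

Using successive squaring:
Binary expansion of 7: 111
Powers of 3 mod 20 (each is the square of the previous):
  3^1 ≡ 3 (mod 20)
  3^2 ≡ 3² = 9 ≡ 9 (mod 20)
  3^4 ≡ 9² = 81 ≡ 1 (mod 20)
7 = 4 + 2 + 1, so 3^7 = 3^4 × 3^2 × 3^1 ≡ 1 × 9 × 3 (mod 20)
Multiplying step by step:
  1 × 9 = 9 ≡ 9 (mod 20)
  9 × 3 = 27 ≡ 7 (mod 20)
Result: 3^7 ≡ 7 (mod 20)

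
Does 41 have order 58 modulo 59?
p - 1 = 58 has prime divisors 2, 29. Check 41^(58/q) mod 59 for each: 41^(58/2) = 41^29 ≡ 1, 41^(58/29) = 41^2 ≡ 29 (mod 59). Since 41^29 ≡ 1 (mod 59), the order of 41 divides 29 (in fact the order is 29) ≠ 58, so it is not a primitive root.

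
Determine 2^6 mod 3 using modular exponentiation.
6 = 4 + 2 (binary 110). Repeated squaring mod 3: 2^1 ≡ 2; 2^2 ≡ 2² = 4 ≡ 1; 2^4 ≡ 1² = 1 ≡ 1. Multiply: 2^6 = 2^4 × 2^2 ≡ 1 × 1 (mod 3): 1 × 1 = 1 ≡ 1. So 2^6 ≡ 1 (mod 3).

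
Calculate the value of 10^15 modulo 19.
Using repeated squaring. 15 = 8 + 4 + 2 + 1 (binary 1111). Repeated squaring mod 19: 10^1 ≡ 10; 10^2 ≡ 10² = 100 ≡ 5; 10^4 ≡ 5² = 25 ≡ 6; 10^8 ≡ 6² = 36 ≡ 17. Multiply: 10^15 = 10^8 × 10^4 × 10^2 × 10^1 ≡ 17 × 6 × 5 × 10 (mod 19): 17 × 6 = 102 ≡ 7; 7 × 5 = 35 ≡ 16; 16 × 10 = 160 ≡ 8. So 10^15 ≡ 8 (mod 19).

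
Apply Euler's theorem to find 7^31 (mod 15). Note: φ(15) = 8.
By Euler: 7^{8} ≡ 1 (mod 15) since gcd(7, 15) = 1. 31 = 3×8 + 7. So 7^{31} ≡ 7^{7} ≡ 13 (mod 15)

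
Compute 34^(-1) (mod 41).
35

Using Extended Euclidean Algorithm:
gcd(34, 41) = 1
Bezout coefficients: 34 × -6 + 41 × 5 = 1
So 34 × -6 ≡ 1 (mod 41)
The inverse is -6 mod 41 = 35
Verification: 34 × 35 = 1190 = 29 × 41 + 1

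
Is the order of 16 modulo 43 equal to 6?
No, the actual order is 7, not 6.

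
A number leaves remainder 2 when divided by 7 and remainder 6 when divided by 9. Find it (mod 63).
M = 7 × 9 = 63. M₁ = 9, y₁ ≡ 4 (mod 7). M₂ = 7, y₂ ≡ 4 (mod 9). m = 2×9×4 + 6×7×4 ≡ 51 (mod 63)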